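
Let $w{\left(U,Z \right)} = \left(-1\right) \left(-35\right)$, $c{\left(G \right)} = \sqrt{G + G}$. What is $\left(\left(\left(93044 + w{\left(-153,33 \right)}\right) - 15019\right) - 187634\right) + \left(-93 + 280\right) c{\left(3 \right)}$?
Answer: $-109574 + 187 \sqrt{6} \approx -1.0912 \cdot 10^{5}$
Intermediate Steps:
$c{\left(G \right)} = \sqrt{2} \sqrt{G}$ ($c{\left(G \right)} = \sqrt{2 G} = \sqrt{2} \sqrt{G}$)
$w{\left(U,Z \right)} = 35$
$\left(\left(\left(93044 + w{\left(-153,33 \right)}\right) - 15019\right) - 187634\right) + \left(-93 + 280\right) c{\left(3 \right)} = \left(\left(\left(93044 + 35\right) - 15019\right) - 187634\right) + \left(-93 + 280\right) \sqrt{2} \sqrt{3} = \left(\left(93079 - 15019\right) - 187634\right) + 187 \sqrt{6} = \left(78060 - 187634\right) + 187 \sqrt{6} = -109574 + 187 \sqrt{6}$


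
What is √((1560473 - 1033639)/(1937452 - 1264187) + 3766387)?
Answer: 3*√525469359586165/35435 ≈ 1940.7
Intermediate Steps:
√((1560473 - 1033639)/(1937452 - 1264187) + 3766387) = √(526834/673265 + 3766387) = √(2535777070389/673265) = 3*√525469359586165/35435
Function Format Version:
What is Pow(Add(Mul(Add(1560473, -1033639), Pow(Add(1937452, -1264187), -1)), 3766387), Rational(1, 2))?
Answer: Mul(Rational(3, 35435), Pow(525469359586165, Rational(1, 2))) ≈ 1940.7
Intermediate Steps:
Pow(Add(Mul(Add(1560473, -1033639), Pow(Add(1937452, -1264187), -1)), 3766387), Rational(1, 2)) = Pow(Add(Mul(526834, Pow(673265, -1)), 3766387), Rational(1, 2)) = Pow(Add(Mul(526834, Rational(1, 673265)), 3766387), Rational(1, 2)) = Pow(Add(Rational(526834, 673265), 3766387), Rational(1, 2)) = Pow(Rational(2535777070389, 673265), Rational(1, 2)) = Mul(Rational(3, 35435), Pow(525469359586165, Rational(1, 2)))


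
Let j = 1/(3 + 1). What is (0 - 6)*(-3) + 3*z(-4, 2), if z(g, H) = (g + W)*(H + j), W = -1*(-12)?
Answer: 72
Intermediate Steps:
W = 12
j = ¼ (j = 1/4 = ¼ ≈ 0.25000)
z(g, H) = (12 + g)*(¼ + H) (z(g, H) = (g + 12)*(H + ¼) = (12 + g)*(¼ + H))
(0 - 6)*(-3) + 3*z(-4, 2) = (0 - 6)*(-3) + 3*(3 + 12*2 + (¼)*(-4) + 2*(-4)) = -6*(-3) + 3*(3 + 24 - 1 - 8) = 18 + 3*18 = 18 + 54 = 72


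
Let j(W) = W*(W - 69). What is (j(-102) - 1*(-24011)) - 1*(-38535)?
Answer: 79988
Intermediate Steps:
j(W) = W*(-69 + W)
(j(-102) - 1*(-24011)) - 1*(-38535) = (-102*(-69 - 102) - 1*(-24011)) - 1*(-38535) = (-102*(-171) + 24011) + 38535 = (17442 + 24011) + 38535 = 41453 + 38535 = 79988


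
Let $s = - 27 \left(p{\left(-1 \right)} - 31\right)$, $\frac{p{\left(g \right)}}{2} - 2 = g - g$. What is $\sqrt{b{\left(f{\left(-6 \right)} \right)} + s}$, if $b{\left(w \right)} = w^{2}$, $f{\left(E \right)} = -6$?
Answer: $3 \sqrt{85} \approx 27.659$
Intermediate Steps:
$p{\left(g \right)} = 4$ ($p{\left(g \right)} = 4 + 2 \left(g - g\right) = 4 + 2 \cdot 0 = 4 + 0 = 4$)
$s = 729$ ($s = - 27 \left(4 - 31\right) = \left(-27\right) \left(-27\right) = 729$)
$\sqrt{b{\left(f{\left(-6 \right)} \right)} + s} = \sqrt{\left(-6\right)^{2} + 729} = \sqrt{36 + 729} = \sqrt{765} = 3 \sqrt{85}$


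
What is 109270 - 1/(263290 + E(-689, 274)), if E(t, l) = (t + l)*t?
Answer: 60013815749/549225 ≈ 1.0927e+5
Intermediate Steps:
E(t, l) = t*(l + t) (E(t, l) = (l + t)*t = t*(l + t))
109270 - 1/(263290 + E(-689, 274)) = 109270 - 1/(263290 - 689*(274 - 689)) = 109270 - 1/(263290 - 689*(-415)) = 109270 - 1/(263290 + 285935) = 109270 - 1/549225 = 60013815749/549225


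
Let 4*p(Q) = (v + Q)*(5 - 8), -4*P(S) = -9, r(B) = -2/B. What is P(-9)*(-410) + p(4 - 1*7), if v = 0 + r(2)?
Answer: -1839/2 ≈ -919.50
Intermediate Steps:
P(S) = 9/4 (P(S) = -1/4*(-9) = 9/4)
v = -1 (v = 0 - 2/2 = 0 - 2*1/2 = 0 - 1 = -1)
p(Q) = 3/4 - 3*Q/4 (p(Q) = ((-1 + Q)*(5 - 8))/4 = ((-1 + Q)*(-3))/4 = (3 - 3*Q)/4 = 3/4 - 3*Q/4)
P(-9)*(-410) + p(4 - 1*7) = (9/4)*(-410) + (3/4 - 3*(4 - 1*7)/4) = -1845/2 + (3/4 - 3*(4 - 7)/4) = -1845/2 + (3/4 - 3/4*(-3)) = -1845/2 + (3/4 + 9/4) = -1845/2 + 3 = -1839/2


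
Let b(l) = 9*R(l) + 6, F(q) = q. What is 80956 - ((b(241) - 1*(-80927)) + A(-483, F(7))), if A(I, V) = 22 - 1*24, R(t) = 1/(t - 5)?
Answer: 5891/236 ≈ 24.962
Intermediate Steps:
R(t) = 1/(-5 + t)
A(I, V) = -2 (A(I, V) = 22 - 24 = -2)
b(l) = 6 + 9/(-5 + l) (b(l) = 9/(-5 + l) + 6 = 6 + 9/(-5 + l))
80956 - ((b(241) - 1*(-80927)) + A(-483, F(7))) = 80956 - ((3*(-7 + 2*241)/(-5 + 241) - 1*(-80927)) - 2) = 80956 - ((3*(-7 + 482)/236 + 80927) - 2) = 80956 - ((3*(1/236)*475 + 80927) - 2) = 80956 - ((1425/236 + 80927) - 2) = 80956 - (19100197/236 - 2) = 80956 - 1*19099725/236 = 80956 - 19099725/236 = 5891/236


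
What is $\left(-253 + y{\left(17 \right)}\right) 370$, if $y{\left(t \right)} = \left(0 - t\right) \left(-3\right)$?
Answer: $-74740$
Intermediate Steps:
$y{\left(t \right)} = 3 t$ ($y{\left(t \right)} = - t \left(-3\right) = 3 t$)
$\left(-253 + y{\left(17 \right)}\right) 370 = \left(-253 + 3 \cdot 17\right) 370 = \left(-253 + 51\right) 370 = \left(-202\right) 370 = -74740$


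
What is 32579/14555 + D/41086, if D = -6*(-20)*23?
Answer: 689356297/299003365 ≈ 2.3055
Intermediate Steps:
D = 2760 (D = 120*23 = 2760)
32579/14555 + D/41086 = 32579/14555 + 2760/41086 = 32579*(1/14555) + 2760*(1/41086) = 32579/14555 + 1380/20543 = 689356297/299003365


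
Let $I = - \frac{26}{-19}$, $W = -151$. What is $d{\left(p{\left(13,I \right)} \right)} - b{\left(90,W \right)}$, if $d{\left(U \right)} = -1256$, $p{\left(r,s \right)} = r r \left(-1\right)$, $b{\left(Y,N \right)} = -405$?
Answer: $-851$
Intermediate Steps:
$I = \frac{26}{19}$ ($I = \left(-26\right) \left(- \frac{1}{19}\right) = \frac{26}{19} \approx 1.3684$)
$p{\left(r,s \right)} = - r^{2}$ ($p{\left(r,s \right)} = r^{2} \left(-1\right) = - r^{2}$)
$d{\left(p{\left(13,I \right)} \right)} - b{\left(90,W \right)} = -1256 - -405 = -1256 + 405 = -851$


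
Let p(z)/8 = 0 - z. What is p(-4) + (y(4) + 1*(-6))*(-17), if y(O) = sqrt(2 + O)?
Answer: 134 - 17*sqrt(6) ≈ 92.359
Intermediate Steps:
p(z) = -8*z (p(z) = 8*(0 - z) = 8*(-z) = -8*z)
p(-4) + (y(4) + 1*(-6))*(-17) = -8*(-4) + (sqrt(2 + 4) + 1*(-6))*(-17) = 32 + (sqrt(6) - 6)*(-17) = 32 + (-6 + sqrt(6))*(-17) = 32 + (102 - 17*sqrt(6)) = 134 - 17*sqrt(6)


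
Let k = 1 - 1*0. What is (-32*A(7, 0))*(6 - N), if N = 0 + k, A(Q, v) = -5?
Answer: 800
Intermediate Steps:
k = 1 (k = 1 + 0 = 1)
N = 1 (N = 0 + 1 = 1)
(-32*A(7, 0))*(6 - N) = (-32*(-5))*(6 - 1*1) = 160*(6 - 1) = 160*5 = 800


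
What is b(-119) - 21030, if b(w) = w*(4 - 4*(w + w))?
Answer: -134794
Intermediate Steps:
b(w) = w*(4 - 8*w)
b(-119) - 21030 = 4*(-119)*(1 - 2*(-119)) - 21030 = 4*(-119)*(1 + 238) - 21030 = 4*(-119)*239 - 21030 = -113764 - 21030 = -134794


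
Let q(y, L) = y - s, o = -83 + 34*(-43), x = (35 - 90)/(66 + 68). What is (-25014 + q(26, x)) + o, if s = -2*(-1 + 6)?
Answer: -26523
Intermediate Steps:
x = -55/134 ≈ -0.41045
s = -10 (s = -2*5 = -10)
o = -1545 (o = -83 - 1462 = -1545)
q(y, L) = 10 + y (q(y, L) = y - 1*(-10) = y + 10 = 10 + y)
(-25014 + q(26, x)) + o = (-25014 + (10 + 26)) - 1545 = (-25014 + 36) - 1545 = -24978 - 1545 = -26523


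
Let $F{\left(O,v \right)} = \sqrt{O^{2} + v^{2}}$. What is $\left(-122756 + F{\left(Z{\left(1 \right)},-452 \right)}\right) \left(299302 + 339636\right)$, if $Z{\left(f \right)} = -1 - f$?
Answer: $-78433473128 + 1277876 \sqrt{51077} \approx -7.8145 \cdot 10^{10}$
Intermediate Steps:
$\left(-122756 + F{\left(Z{\left(1 \right)},-452 \right)}\right) \left(299302 + 339636\right) = \left(-122756 + \sqrt{\left(-1 - 1\right)^{2} + \left(-452\right)^{2}}\right) \left(299302 + 339636\right) = \left(-122756 + \sqrt{\left(-1 - 1\right)^{2} + 204304}\right) 638938 = \left(-122756 + \sqrt{\left(-2\right)^{2} + 204304}\right) 638938 = \left(-122756 + \sqrt{4 + 204304}\right) 638938 = \left(-122756 + \sqrt{204308}\right) 638938 = \left(-122756 + 2 \sqrt{51077}\right) 638938 = -78433473128 + 1277876 \sqrt{51077}$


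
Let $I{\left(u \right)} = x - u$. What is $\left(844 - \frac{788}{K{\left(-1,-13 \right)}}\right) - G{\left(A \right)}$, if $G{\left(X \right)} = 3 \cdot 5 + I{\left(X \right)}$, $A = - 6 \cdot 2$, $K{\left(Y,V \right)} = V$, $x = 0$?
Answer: $\frac{11409}{13} \approx 877.62$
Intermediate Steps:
$I{\left(u \right)} = - u$ ($I{\left(u \right)} = 0 - u = - u$)
$A = -12$ ($A = \left(-1\right) 12 = -12$)
$G{\left(X \right)} = 15 - X$ ($G{\left(X \right)} = 3 \cdot 5 - X = 15 - X$)
$\left(844 - \frac{788}{K{\left(-1,-13 \right)}}\right) - G{\left(A \right)} = \left(844 - \frac{788}{-13}\right) - \left(15 - -12\right) = \left(844 - - \frac{788}{13}\right) - \left(15 + 12\right) = \left(844 + \frac{788}{13}\right) - 27 = \frac{11760}{13} - 27 = \frac{11409}{13}$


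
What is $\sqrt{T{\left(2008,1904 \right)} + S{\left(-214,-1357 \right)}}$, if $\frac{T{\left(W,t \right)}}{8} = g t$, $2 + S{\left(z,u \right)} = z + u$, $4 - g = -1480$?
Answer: $\sqrt{22602715} \approx 4754.2$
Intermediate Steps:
$g = 1484$ ($g = 4 - -1480 = 4 + 1480 = 1484$)
$S{\left(z,u \right)} = -2 + u + z$ ($S{\left(z,u \right)} = -2 + \left(z + u\right) = -2 + \left(u + z\right) = -2 + u + z$)
$T{\left(W,t \right)} = 11872 t$ ($T{\left(W,t \right)} = 8 \cdot 1484 t = 11872 t$)
$\sqrt{T{\left(2008,1904 \right)} + S{\left(-214,-1357 \right)}} = \sqrt{11872 \cdot 1904 - 1573} = \sqrt{22604288 - 1573} = \sqrt{22602715}$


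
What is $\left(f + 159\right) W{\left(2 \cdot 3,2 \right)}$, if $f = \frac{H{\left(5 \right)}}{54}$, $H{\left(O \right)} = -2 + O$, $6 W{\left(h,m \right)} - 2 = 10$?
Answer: $\frac{2863}{9} \approx 318.11$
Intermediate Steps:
$W{\left(h,m \right)} = 2$ ($W{\left(h,m \right)} = \frac{1}{3} + \frac{1}{6} \cdot 10 = \frac{1}{3} + \frac{5}{3} = 2$)
$f = \frac{1}{18}$ ($f = \frac{-2 + 5}{54} = 3 \cdot \frac{1}{54} = \frac{1}{18} \approx 0.055556$)
$\left(f + 159\right) W{\left(2 \cdot 3,2 \right)} = \left(\frac{1}{18} + 159\right) 2 = \frac{2863}{18} \cdot 2 = \frac{2863}{9}$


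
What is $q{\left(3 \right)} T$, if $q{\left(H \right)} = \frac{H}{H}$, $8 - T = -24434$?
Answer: $24442$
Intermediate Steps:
$T = 24442$ ($T = 8 - -24434 = 8 + 24434 = 24442$)
$q{\left(H \right)} = 1$
$q{\left(3 \right)} T = 1 \cdot 24442 = 24442$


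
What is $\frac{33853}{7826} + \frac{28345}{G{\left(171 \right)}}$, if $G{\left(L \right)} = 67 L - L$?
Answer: $\frac{150973232}{22081059} \approx 6.8372$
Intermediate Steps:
$G{\left(L \right)} = 66 L$
$\frac{33853}{7826} + \frac{28345}{G{\left(171 \right)}} = \frac{33853}{7826} + \frac{28345}{66 \cdot 171} = 33853 \cdot \frac{1}{7826} + \frac{28345}{11286} = \frac{33853}{7826} + 28345 \cdot \frac{1}{11286} = \frac{33853}{7826} + \frac{28345}{11286} = \frac{150973232}{22081059}$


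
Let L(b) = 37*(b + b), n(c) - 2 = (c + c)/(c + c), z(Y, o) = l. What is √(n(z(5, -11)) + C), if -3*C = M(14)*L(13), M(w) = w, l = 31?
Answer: I*√40377/3 ≈ 66.98*I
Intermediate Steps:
z(Y, o) = 31
n(c) = 3 (n(c) = 2 + (c + c)/(c + c) = 2 + (2*c)/((2*c)) = 2 + (2*c)*(1/(2*c)) = 2 + 1 = 3)
L(b) = 74*b (L(b) = 37*(2*b) = 74*b)
C = -13468/3 (C = -14*74*13/3 = -14*962/3 = -⅓*13468 = -13468/3 ≈ -4489.3)
√(n(z(5, -11)) + C) = √(3 - 13468/3) = √(-13459/3) = I*√40377/3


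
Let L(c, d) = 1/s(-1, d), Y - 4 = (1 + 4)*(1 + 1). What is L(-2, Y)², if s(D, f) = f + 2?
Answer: 1/256 ≈ 0.0039063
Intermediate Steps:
s(D, f) = 2 + f
Y = 14 (Y = 4 + (1 + 4)*(1 + 1) = 4 + 5*2 = 4 + 10 = 14)
L(c, d) = 1/(2 + d)
L(-2, Y)² = (1/(2 + 14))² = (1/16)² = 1/256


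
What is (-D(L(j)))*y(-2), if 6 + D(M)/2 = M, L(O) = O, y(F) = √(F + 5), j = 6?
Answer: 0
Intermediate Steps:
y(F) = √(5 + F)
D(M) = -12 + 2*M
(-D(L(j)))*y(-2) = (-(-12 + 2*6))*√(5 - 2) = (-(-12 + 12))*√3 = (-1*0)*√3 = 0*√3 = 0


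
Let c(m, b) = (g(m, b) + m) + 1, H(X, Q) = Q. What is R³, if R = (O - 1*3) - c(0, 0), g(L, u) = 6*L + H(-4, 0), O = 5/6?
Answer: -6859/216 ≈ -31.755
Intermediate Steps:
O = ⅚ (O = 5*(⅙) = ⅚ ≈ 0.83333)
g(L, u) = 6*L (g(L, u) = 6*L + 0 = 6*L)
c(m, b) = 1 + 7*m (c(m, b) = (6*m + m) + 1 = 7*m + 1 = 1 + 7*m)
R = -19/6 (R = (⅚ - 1*3) - (1 + 7*0) = (⅚ - 3) - (1 + 0) = -13/6 - 1*1 = -13/6 - 1 = -19/6 ≈ -3.1667)
R³ = (-19/6)³ = -6859/216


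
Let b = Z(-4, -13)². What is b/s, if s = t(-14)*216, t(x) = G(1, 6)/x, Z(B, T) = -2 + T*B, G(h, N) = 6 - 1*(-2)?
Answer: -4375/216 ≈ -20.255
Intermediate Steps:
G(h, N) = 8 (G(h, N) = 6 + 2 = 8)
Z(B, T) = -2 + B*T
t(x) = 8/x
s = -864/7 (s = (8/(-14))*216 = (8*(-1/14))*216 = -4/7*216 = -864/7 ≈ -123.43)
b = 2500 (b = (-2 - 4*(-13))² = (-2 + 52)² = 50² = 2500)
b/s = 2500/(-864/7) = 2500*(-7/864) = -4375/216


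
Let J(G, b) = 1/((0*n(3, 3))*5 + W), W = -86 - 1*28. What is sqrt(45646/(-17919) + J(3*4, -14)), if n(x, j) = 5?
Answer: I*sqrt(131684337818)/226974 ≈ 1.5988*I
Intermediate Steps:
W = -114 (W = -86 - 28 = -114)
J(G, b) = -1/114 (J(G, b) = 1/((0*5)*5 - 114) = 1/(0*5 - 114) = 1/(0 - 114) = 1/(-114) = -1/114)
sqrt(45646/(-17919) + J(3*4, -14)) = sqrt(45646/(-17919) - 1/114) = sqrt(45646*(-1/17919) - 1/114) = sqrt(-45646/17919 - 1/114) = sqrt(-1740521/680922) = I*sqrt(131684337818)/226974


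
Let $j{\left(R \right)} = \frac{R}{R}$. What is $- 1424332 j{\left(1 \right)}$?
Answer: $-1424332$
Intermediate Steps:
$j{\left(R \right)} = 1$
$- 1424332 j{\left(1 \right)} = \left(-1424332\right) 1 = -1424332$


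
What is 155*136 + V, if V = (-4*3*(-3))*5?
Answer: 21260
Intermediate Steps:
V = 180 (V = -12*(-3)*5 = 36*5 = 180)
155*136 + V = 155*136 + 180 = 21080 + 180 = 21260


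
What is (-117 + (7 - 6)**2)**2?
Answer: 13456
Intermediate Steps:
(-117 + (7 - 6)**2)**2 = (-117 + 1**2)**2 = (-117 + 1)**2 = (-116)**2 = 13456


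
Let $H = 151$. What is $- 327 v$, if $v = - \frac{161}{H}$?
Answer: $\frac{52647}{151} \approx 348.66$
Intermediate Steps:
$v = - \frac{161}{151} \approx -1.0662$
$- 327 v = \left(-327\right) \left(- \frac{161}{151}\right) = \frac{52647}{151}$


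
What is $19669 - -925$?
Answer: $20594$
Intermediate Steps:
$19669 - -925 = 19669 + \left(-25 + 950\right) = 19669 + 925 = 20594$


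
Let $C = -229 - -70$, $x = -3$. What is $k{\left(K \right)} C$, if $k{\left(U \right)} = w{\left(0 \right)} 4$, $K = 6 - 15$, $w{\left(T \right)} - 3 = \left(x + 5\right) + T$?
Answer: $-3180$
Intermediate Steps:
$C = -159$ ($C = -229 + 70 = -159$)
$w{\left(T \right)} = 5 + T$ ($w{\left(T \right)} = 3 + \left(\left(-3 + 5\right) + T\right) = 3 + \left(2 + T\right) = 5 + T$)
$K = -9$ ($K = 6 - 15 = -9$)
$k{\left(U \right)} = 20$ ($k{\left(U \right)} = \left(5 + 0\right) 4 = 5 \cdot 4 = 20$)
$k{\left(K \right)} C = 20 \left(-159\right) = -3180$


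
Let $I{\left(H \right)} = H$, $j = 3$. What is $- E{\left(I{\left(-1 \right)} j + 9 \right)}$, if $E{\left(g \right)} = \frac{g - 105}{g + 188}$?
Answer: $\frac{99}{194} \approx 0.51031$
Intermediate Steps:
$E{\left(g \right)} = \frac{-105 + g}{188 + g}$
$- E{\left(I{\left(-1 \right)} j + 9 \right)} = - \frac{-105 + \left(\left(-1\right) 3 + 9\right)}{188 + \left(\left(-1\right) 3 + 9\right)} = - \frac{-105 + \left(-3 + 9\right)}{188 + \left(-3 + 9\right)} = - \frac{-105 + 6}{188 + 6} = - \frac{-99}{194} = \left(-1\right) \left(- \frac{99}{194}\right) = \frac{99}{194}$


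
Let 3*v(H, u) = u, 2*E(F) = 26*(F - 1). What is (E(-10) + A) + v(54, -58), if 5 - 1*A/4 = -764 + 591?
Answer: 1649/3 ≈ 549.67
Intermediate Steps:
E(F) = -13 + 13*F (E(F) = (26*(F - 1))/2 = (26*(-1 + F))/2 = (-26 + 26*F)/2 = -13 + 13*F)
v(H, u) = u/3
A = 712 (A = 20 - 4*(-764 + 591) = 20 - 4*(-173) = 20 + 692 = 712)
(E(-10) + A) + v(54, -58) = ((-13 + 13*(-10)) + 712) + (1/3)*(-58) = ((-13 - 130) + 712) - 58/3 = (-143 + 712) - 58/3 = 569 - 58/3 = 1649/3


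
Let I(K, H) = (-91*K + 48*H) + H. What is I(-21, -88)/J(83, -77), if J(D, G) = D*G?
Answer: 343/913 ≈ 0.37568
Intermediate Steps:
I(K, H) = -91*K + 49*H
I(-21, -88)/J(83, -77) = (-91*(-21) + 49*(-88))/((83*(-77))) = (1911 - 4312)/(-6391) = -2401*(-1/6391) = 343/913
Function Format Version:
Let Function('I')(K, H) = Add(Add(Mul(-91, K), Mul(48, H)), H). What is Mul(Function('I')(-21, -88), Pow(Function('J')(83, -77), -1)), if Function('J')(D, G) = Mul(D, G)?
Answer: Rational(343, 913) ≈ 0.37568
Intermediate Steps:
Function('I')(K, H) = Add(Mul(-91, K), Mul(49, H))
Mul(Function('I')(-21, -88), Pow(Function('J')(83, -77), -1)) = Mul(Add(Mul(-91, -21), Mul(49, -88)), Pow(Mul(83, -77), -1)) = Mul(Add(1911, -4312), Pow(-6391, -1)) = Mul(-2401, Rational(-1, 6391)) = Rational(343, 913)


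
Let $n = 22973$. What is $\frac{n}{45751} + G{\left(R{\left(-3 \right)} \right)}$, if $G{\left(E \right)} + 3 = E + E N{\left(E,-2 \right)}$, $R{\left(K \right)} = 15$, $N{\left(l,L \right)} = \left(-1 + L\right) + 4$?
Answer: $\frac{1258250}{45751} \approx 27.502$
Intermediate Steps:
$N{\left(l,L \right)} = 3 + L$
$G{\left(E \right)} = -3 + 2 E$ ($G{\left(E \right)} = -3 + \left(E + E \left(3 - 2\right)\right) = -3 + \left(E + E 1\right) = -3 + \left(E + E\right) = -3 + 2 E$)
$\frac{n}{45751} + G{\left(R{\left(-3 \right)} \right)} = \frac{22973}{45751} + \left(-3 + 2 \cdot 15\right) = 22973 \cdot \frac{1}{45751} + \left(-3 + 30\right) = \frac{22973}{45751} + 27 = \frac{1258250}{45751}$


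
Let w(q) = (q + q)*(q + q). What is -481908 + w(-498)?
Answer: 510108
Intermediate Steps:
w(q) = 4*q² (w(q) = (2*q)*(2*q) = 4*q²)
-481908 + w(-498) = -481908 + 4*(-498)² = -481908 + 4*248004 = -481908 + 992016 = 510108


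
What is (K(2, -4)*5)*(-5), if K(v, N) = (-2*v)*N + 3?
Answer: -475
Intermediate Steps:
K(v, N) = 3 - 2*N*v (K(v, N) = -2*N*v + 3 = 3 - 2*N*v)
(K(2, -4)*5)*(-5) = ((3 - 2*(-4)*2)*5)*(-5) = ((3 + 16)*5)*(-5) = (19*5)*(-5) = 95*(-5) = -475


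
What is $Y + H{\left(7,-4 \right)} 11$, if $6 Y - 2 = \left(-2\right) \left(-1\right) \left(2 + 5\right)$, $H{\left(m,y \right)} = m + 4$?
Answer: $\frac{371}{3} \approx 123.67$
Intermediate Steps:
$H{\left(m,y \right)} = 4 + m$
$Y = \frac{8}{3}$ ($Y = \frac{1}{3} + \frac{\left(-2\right) \left(-1\right) \left(2 + 5\right)}{6} = \frac{1}{3} + \frac{2 \cdot 7}{6} = \frac{1}{3} + \frac{1}{6} \cdot 14 = \frac{1}{3} + \frac{7}{3} = \frac{8}{3} \approx 2.6667$)
$Y + H{\left(7,-4 \right)} 11 = \frac{8}{3} + \left(4 + 7\right) 11 = \frac{8}{3} + 11 \cdot 11 = \frac{8}{3} + 121 = \frac{371}{3}$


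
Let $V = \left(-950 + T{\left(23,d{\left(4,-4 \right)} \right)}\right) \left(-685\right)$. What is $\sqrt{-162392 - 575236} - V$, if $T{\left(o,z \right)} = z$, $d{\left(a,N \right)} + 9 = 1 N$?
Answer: $-659655 + 2 i \sqrt{184407} \approx -6.5966 \cdot 10^{5} + 858.85 i$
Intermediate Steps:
$d{\left(a,N \right)} = -9 + N$ ($d{\left(a,N \right)} = -9 + 1 N = -9 + N$)
$V = 659655$ ($V = \left(-950 - 13\right) \left(-685\right) = \left(-963\right) \left(-685\right) = 659655$)
$\sqrt{-162392 - 575236} - V = \sqrt{-162392 - 575236} - 659655 = \sqrt{-737628} - 659655 = 2 i \sqrt{184407} - 659655 = -659655 + 2 i \sqrt{184407}$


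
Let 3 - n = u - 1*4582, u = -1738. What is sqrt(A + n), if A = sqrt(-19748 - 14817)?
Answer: sqrt(6323 + I*sqrt(34565)) ≈ 79.526 + 1.169*I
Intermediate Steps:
A = I*sqrt(34565) (A = sqrt(-34565) = I*sqrt(34565) ≈ 185.92*I)
n = 6323 (n = 3 - (-1738 - 1*4582) = 3 - (-1738 - 4582) = 3 - 1*(-6320) = 3 + 6320 = 6323)
sqrt(A + n) = sqrt(I*sqrt(34565) + 6323) = sqrt(6323 + I*sqrt(34565))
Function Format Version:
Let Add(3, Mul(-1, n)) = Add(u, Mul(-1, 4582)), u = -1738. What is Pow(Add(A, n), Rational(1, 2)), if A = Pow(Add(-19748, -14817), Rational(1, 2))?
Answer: Pow(Add(6323, Mul(I, Pow(34565, Rational(1, 2)))), Rational(1, 2)) ≈ Add(79.526, Mul(1.169, I))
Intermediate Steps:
A = Mul(I, Pow(34565, Rational(1, 2))) (A = Pow(-34565, Rational(1, 2)) = Mul(I, Pow(34565, Rational(1, 2))) ≈ Mul(185.92, I))
n = 6323 (n = Add(3, Mul(-1, Add(-1738, Mul(-1, 4582)))) = Add(3, Mul(-1, Add(-1738, -4582))) = Add(3, Mul(-1, -6320)) = Add(3, 6320) = 6323)
Pow(Add(A, n), Rational(1, 2)) = Pow(Add(Mul(I, Pow(34565, Rational(1, 2))), 6323), Rational(1, 2)) = Pow(Add(6323, Mul(I, Pow(34565, Rational(1, 2)))), Rational(1, 2))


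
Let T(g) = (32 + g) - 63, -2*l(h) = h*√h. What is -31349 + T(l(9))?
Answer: -62787/2 ≈ -31394.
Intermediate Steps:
l(h) = -h^(3/2)/2 (l(h) = -h*√h/2 = -h^(3/2)/2)
T(g) = -31 + g
-31349 + T(l(9)) = -31349 + (-31 - 9^(3/2)/2) = -31349 + (-31 - ½*27) = -31349 + (-31 - 27/2) = -31349 - 89/2 = -62787/2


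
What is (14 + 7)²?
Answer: 441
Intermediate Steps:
(14 + 7)² = 21² = 441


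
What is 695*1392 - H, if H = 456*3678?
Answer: -709728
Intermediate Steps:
H = 1677168
695*1392 - H = 695*1392 - 1*1677168 = 967440 - 1677168 = -709728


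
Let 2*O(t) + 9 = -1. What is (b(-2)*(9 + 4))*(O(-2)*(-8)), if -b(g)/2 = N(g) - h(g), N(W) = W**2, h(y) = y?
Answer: -6240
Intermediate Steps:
O(t) = -5 (O(t) = -9/2 + (1/2)*(-1) = -9/2 - 1/2 = -5)
b(g) = -2*g**2 + 2*g (b(g) = -2*(g**2 - g) = -2*g**2 + 2*g)
(b(-2)*(9 + 4))*(O(-2)*(-8)) = ((2*(-2)*(1 - 1*(-2)))*(9 + 4))*(-5*(-8)) = ((2*(-2)*(1 + 2))*13)*40 = ((2*(-2)*3)*13)*40 = -12*13*40 = -156*40 = -6240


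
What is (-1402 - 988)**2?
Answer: 5712100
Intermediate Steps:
(-1402 - 988)**2 = (-2390)**2 = 5712100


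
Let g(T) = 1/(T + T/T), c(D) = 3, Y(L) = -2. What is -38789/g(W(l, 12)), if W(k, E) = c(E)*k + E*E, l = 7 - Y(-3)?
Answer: -6671708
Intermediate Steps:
l = 9 (l = 7 - 1*(-2) = 7 + 2 = 9)
W(k, E) = E² + 3*k (W(k, E) = 3*k + E*E = 3*k + E² = E² + 3*k)
g(T) = 1/(1 + T) (g(T) = 1/(T + 1) = 1/(1 + T))
-38789/g(W(l, 12)) = -38789/(1/(1 + (12² + 3*9))) = -38789/(1/(1 + (144 + 27))) = -38789/(1/(1 + 171)) = -38789/(1/172) = -38789/1/172 = -38789*172 = -6671708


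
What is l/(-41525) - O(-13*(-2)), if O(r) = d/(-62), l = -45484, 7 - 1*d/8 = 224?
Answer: -1117216/41525 ≈ -26.905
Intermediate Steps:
d = -1736 (d = 56 - 8*224 = 56 - 1792 = -1736)
O(r) = 28 (O(r) = -1736/(-62) = -1736*(-1/62) = 28)
l/(-41525) - O(-13*(-2)) = -45484/(-41525) - 1*28 = -45484*(-1/41525) - 28 = 45484/41525 - 28 = -1117216/41525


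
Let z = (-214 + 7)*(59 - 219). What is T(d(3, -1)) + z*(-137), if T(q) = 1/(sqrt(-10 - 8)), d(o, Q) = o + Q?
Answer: -4537440 - I*sqrt(2)/6 ≈ -4.5374e+6 - 0.2357*I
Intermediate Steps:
z = 33120 (z = -207*(-160) = 33120)
d(o, Q) = Q + o
T(q) = -I*sqrt(2)/6 (T(q) = 1/(sqrt(-18)) = 1/(3*I*sqrt(2)) = -I*sqrt(2)/6)
T(d(3, -1)) + z*(-137) = -I*sqrt(2)/6 + 33120*(-137) = -I*sqrt(2)/6 - 4537440 = -4537440 - I*sqrt(2)/6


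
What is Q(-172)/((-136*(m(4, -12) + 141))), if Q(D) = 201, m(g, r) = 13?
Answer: -201/20944 ≈ -0.0095970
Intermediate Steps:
Q(-172)/((-136*(m(4, -12) + 141))) = 201/((-136*(13 + 141))) = 201/((-136*154)) = 201/(-20944) = 201*(-1/20944) = -201/20944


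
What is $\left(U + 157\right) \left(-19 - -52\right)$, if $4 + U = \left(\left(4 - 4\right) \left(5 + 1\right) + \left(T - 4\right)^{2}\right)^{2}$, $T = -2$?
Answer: $47817$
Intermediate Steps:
$U = 1292$ ($U = -4 + \left(\left(4 - 4\right) \left(5 + 1\right) + \left(-2 - 4\right)^{2}\right)^{2} = -4 + \left(0 \cdot 6 + \left(-6\right)^{2}\right)^{2} = -4 + \left(0 + 36\right)^{2} = -4 + 36^{2} = -4 + 1296 = 1292$)
$\left(U + 157\right) \left(-19 - -52\right) = \left(1292 + 157\right) \left(-19 - -52\right) = 1449 \left(-19 + 52\right) = 1449 \cdot 33 = 47817$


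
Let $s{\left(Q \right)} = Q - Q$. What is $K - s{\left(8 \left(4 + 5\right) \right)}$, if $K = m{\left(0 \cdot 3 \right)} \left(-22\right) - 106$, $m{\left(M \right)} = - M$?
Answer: $-106$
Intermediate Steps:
$s{\left(Q \right)} = 0$
$K = -106$ ($K = - 0 \cdot 3 \left(-22\right) - 106 = \left(-1\right) 0 \left(-22\right) - 106 = 0 \left(-22\right) - 106 = 0 - 106 = -106$)
$K - s{\left(8 \left(4 + 5\right) \right)} = -106 - 0 = -106 + 0 = -106$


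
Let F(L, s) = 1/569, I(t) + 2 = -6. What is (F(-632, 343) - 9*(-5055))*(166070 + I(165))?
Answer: 4298789868672/569 ≈ 7.5550e+9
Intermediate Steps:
I(t) = -8 (I(t) = -2 - 6 = -8)
F(L, s) = 1/569
(F(-632, 343) - 9*(-5055))*(166070 + I(165)) = (1/569 - 9*(-5055))*(166070 - 8) = (1/569 + 45495)*166062 = (25886656/569)*166062 = 4298789868672/569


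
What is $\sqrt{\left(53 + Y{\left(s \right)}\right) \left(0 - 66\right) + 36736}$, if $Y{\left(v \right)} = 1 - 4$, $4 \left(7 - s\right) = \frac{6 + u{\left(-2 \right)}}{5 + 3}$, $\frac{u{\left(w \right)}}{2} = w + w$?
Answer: $2 \sqrt{8359} \approx 182.86$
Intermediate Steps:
$u{\left(w \right)} = 4 w$ ($u{\left(w \right)} = 2 \left(w + w\right) = 2 \cdot 2 w = 4 w$)
$s = \frac{113}{16}$ ($s = 7 - \frac{\left(6 + 4 \left(-2\right)\right) \frac{1}{5 + 3}}{4} = 7 - \frac{\left(6 - 8\right) \frac{1}{8}}{4} = 7 - \frac{\left(-2\right) \frac{1}{8}}{4} = 7 - - \frac{1}{16} = 7 + \frac{1}{16} = \frac{113}{16} \approx 7.0625$)
$Y{\left(v \right)} = -3$
$\sqrt{\left(53 + Y{\left(s \right)}\right) \left(0 - 66\right) + 36736} = \sqrt{\left(53 - 3\right) \left(0 - 66\right) + 36736} = \sqrt{50 \left(-66\right) + 36736} = \sqrt{-3300 + 36736} = \sqrt{33436} = 2 \sqrt{8359}$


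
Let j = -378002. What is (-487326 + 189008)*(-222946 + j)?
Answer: 179273605464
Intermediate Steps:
(-487326 + 189008)*(-222946 + j) = (-487326 + 189008)*(-222946 - 378002) = -298318*(-600948) = 179273605464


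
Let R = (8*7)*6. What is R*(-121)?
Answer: -40656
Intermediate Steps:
R = 336 (R = 56*6 = 336)
R*(-121) = 336*(-121) = -40656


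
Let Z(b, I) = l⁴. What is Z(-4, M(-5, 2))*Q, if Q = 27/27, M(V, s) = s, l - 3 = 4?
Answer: 2401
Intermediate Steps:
l = 7 (l = 3 + 4 = 7)
Z(b, I) = 2401 (Z(b, I) = 7⁴ = 2401)
Q = 1 (Q = 27*(1/27) = 1)
Z(-4, M(-5, 2))*Q = 2401*1 = 2401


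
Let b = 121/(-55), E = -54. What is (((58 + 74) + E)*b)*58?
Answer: -49764/5 ≈ -9952.8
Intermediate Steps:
b = -11/5 (b = 121*(-1/55) = -11/5 ≈ -2.2000)
(((58 + 74) + E)*b)*58 = (((58 + 74) - 54)*(-11/5))*58 = ((132 - 54)*(-11/5))*58 = (78*(-11/5))*58 = -858/5*58 = -49764/5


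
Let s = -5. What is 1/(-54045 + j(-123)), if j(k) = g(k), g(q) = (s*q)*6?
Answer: -1/50355 ≈ -1.9859e-5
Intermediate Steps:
g(q) = -30*q (g(q) = -5*q*6 = -30*q)
j(k) = -30*k
1/(-54045 + j(-123)) = 1/(-54045 - 30*(-123)) = 1/(-54045 + 3690) = 1/(-50355) = -1/50355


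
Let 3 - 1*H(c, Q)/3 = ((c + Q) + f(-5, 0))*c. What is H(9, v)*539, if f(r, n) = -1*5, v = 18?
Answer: -315315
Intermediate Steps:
f(r, n) = -5
H(c, Q) = 9 - 3*c*(-5 + Q + c) (H(c, Q) = 9 - 3*((c + Q) - 5)*c = 9 - 3*((Q + c) - 5)*c = 9 - 3*(-5 + Q + c)*c = 9 - 3*c*(-5 + Q + c))
H(9, v)*539 = (9 - 3*9**2 + 15*9 - 3*18*9)*539 = (9 - 3*81 + 135 - 486)*539 = (9 - 243 + 135 - 486)*539 = -585*539 = -315315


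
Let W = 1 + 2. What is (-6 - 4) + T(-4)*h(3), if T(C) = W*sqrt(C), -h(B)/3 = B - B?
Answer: -10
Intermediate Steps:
W = 3
h(B) = 0 (h(B) = -3*(B - B) = -3*0 = 0)
T(C) = 3*sqrt(C)
(-6 - 4) + T(-4)*h(3) = (-6 - 4) + (3*sqrt(-4))*0 = -10 + (3*(2*I))*0 = -10 + (6*I)*0 = -10 + 0 = -10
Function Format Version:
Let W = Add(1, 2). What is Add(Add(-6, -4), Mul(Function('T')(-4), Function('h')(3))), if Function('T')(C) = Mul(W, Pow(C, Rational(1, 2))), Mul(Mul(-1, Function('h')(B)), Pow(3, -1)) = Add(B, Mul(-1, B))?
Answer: -10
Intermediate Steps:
W = 3
Function('h')(B) = 0 (Function('h')(B) = Mul(-3, Add(B, Mul(-1, B))) = Mul(-3, 0) = 0)
Function('T')(C) = Mul(3, Pow(C, Rational(1, 2)))
Add(Add(-6, -4), Mul(Function('T')(-4), Function('h')(3))) = Add(Add(-6, -4), Mul(Mul(3, Pow(-4, Rational(1, 2))), 0)) = Add(-10, Mul(Mul(3, Mul(2, I)), 0)) = Add(-10, Mul(Mul(6, I), 0)) = Add(-10, 0) = -10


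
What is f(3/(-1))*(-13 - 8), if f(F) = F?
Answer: 63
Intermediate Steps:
f(3/(-1))*(-13 - 8) = (3/(-1))*(-13 - 8) = (3*(-1))*(-21) = -3*(-21) = 63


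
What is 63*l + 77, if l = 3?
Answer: 266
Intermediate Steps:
63*l + 77 = 63*3 + 77 = 189 + 77 = 266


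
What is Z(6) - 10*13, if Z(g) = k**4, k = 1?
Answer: -129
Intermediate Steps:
Z(g) = 1 (Z(g) = 1**4 = 1)
Z(6) - 10*13 = 1 - 10*13 = 1 - 130 = -129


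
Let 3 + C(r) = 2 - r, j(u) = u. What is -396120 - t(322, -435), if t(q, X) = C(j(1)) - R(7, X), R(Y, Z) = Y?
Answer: -396111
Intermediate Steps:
C(r) = -1 - r (C(r) = -3 + (2 - r) = -1 - r)
t(q, X) = -9 (t(q, X) = (-1 - 1*1) - 1*7 = (-1 - 1) - 7 = -2 - 7 = -9)
-396120 - t(322, -435) = -396120 - 1*(-9) = -396120 + 9 = -396111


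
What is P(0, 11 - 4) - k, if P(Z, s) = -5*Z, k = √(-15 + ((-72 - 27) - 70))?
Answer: -2*I*√46 ≈ -13.565*I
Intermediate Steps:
k = 2*I*√46 (k = √(-15 + (-99 - 70)) = √(-15 - 169) = √(-184) = 2*I*√46 ≈ 13.565*I)
P(0, 11 - 4) - k = -5*0 - 2*I*√46 = 0 - 2*I*√46 = -2*I*√46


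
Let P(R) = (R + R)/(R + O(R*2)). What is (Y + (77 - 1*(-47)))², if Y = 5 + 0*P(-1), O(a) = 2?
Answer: 16641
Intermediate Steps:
P(R) = 2*R/(2 + R) (P(R) = (R + R)/(R + 2) = (2*R)/(2 + R) = 2*R/(2 + R))
Y = 5 (Y = 5 + 0*(2*(-1)/(2 - 1)) = 5 + 0*(2*(-1)/1) = 5 + 0*(2*(-1)*1) = 5 + 0*(-2) = 5 + 0 = 5)
(Y + (77 - 1*(-47)))² = (5 + (77 - 1*(-47)))² = (5 + (77 + 47))² = (5 + 124)² = 129² = 16641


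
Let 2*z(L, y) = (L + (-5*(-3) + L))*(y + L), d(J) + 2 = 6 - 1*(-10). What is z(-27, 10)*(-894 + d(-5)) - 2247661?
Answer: -2539381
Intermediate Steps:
d(J) = 14 (d(J) = -2 + (6 - 1*(-10)) = -2 + (6 + 10) = -2 + 16 = 14)
z(L, y) = (15 + 2*L)*(L + y)/2 (z(L, y) = ((L + (-5*(-3) + L))*(y + L))/2 = ((L + (15 + L))*(L + y))/2 = ((15 + 2*L)*(L + y))/2 = (15 + 2*L)*(L + y)/2)
z(-27, 10)*(-894 + d(-5)) - 2247661 = ((-27)² + (15/2)*(-27) + (15/2)*10 - 27*10)*(-894 + 14) - 2247661 = (729 - 405/2 + 75 - 270)*(-880) - 2247661 = (663/2)*(-880) - 2247661 = -291720 - 2247661 = -2539381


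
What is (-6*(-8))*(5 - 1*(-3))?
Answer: 384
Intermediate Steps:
(-6*(-8))*(5 - 1*(-3)) = 48*(5 + 3) = 48*8 = 384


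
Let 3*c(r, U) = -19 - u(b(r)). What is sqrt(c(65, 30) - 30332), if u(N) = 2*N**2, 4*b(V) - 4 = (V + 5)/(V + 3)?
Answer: I*sqrt(5050415766)/408 ≈ 174.18*I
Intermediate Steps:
b(V) = 1 + (5 + V)/(4*(3 + V)) (b(V) = 1 + ((V + 5)/(V + 3))/4 = 1 + ((5 + V)/(3 + V))/4 = 1 + (5 + V)/(4*(3 + V)))
c(r, U) = -19/3 - (17 + 5*r)**2/(24*(3 + r)**2) (c(r, U) = (-19 - 2*((17 + 5*r)/(4*(3 + r)))**2)/3 = (-19 - 2*(17 + 5*r)**2/(16*(3 + r)**2))/3 = (-19 - (17 + 5*r)**2/(8*(3 + r)**2))/3 = -19/3 - (17 + 5*r)**2/(24*(3 + r)**2))
sqrt(c(65, 30) - 30332) = sqrt((-19/3 - (17 + 5*65)**2/(24*(3 + 65)**2)) - 30332) = sqrt((-19/3 - 1/24*(17 + 325)**2/68**2) - 30332) = sqrt((-19/3 - 1/24*1/4624*342**2) - 30332) = sqrt((-19/3 - 1/24*1/4624*116964) - 30332) = sqrt((-19/3 - 9747/9248) - 30332) = sqrt(-204953/27744 - 30332) = sqrt(-841735961/27744) = I*sqrt(5050415766)/408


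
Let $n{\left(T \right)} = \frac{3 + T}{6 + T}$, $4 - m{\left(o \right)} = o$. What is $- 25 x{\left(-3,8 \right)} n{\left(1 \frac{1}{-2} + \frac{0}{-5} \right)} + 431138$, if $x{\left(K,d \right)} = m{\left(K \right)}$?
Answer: $\frac{4741643}{11} \approx 4.3106 \cdot 10^{5}$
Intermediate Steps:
$m{\left(o \right)} = 4 - o$
$x{\left(K,d \right)} = 4 - K$
$n{\left(T \right)} = \frac{3 + T}{6 + T}$
$- 25 x{\left(-3,8 \right)} n{\left(1 \frac{1}{-2} + \frac{0}{-5} \right)} + 431138 = - 25 \left(4 - -3\right) \frac{3 + \left(1 \frac{1}{-2} + \frac{0}{-5}\right)}{6 + \left(1 \frac{1}{-2} + \frac{0}{-5}\right)} + 431138 = - 25 \left(4 + 3\right) \frac{3 + \left(1 \left(- \frac{1}{2}\right) + 0 \left(- \frac{1}{5}\right)\right)}{6 + \left(1 \left(- \frac{1}{2}\right) + 0 \left(- \frac{1}{5}\right)\right)} + 431138 = \left(-25\right) 7 \frac{3 + \left(- \frac{1}{2} + 0\right)}{6 + \left(- \frac{1}{2} + 0\right)} + 431138 = - 175 \frac{3 - \frac{1}{2}}{6 - \frac{1}{2}} + 431138 = - 175 \frac{1}{\frac{11}{2}} \cdot \frac{5}{2} + 431138 = - 175 \cdot \frac{2}{11} \cdot \frac{5}{2} + 431138 = \left(-175\right) \frac{5}{11} + 431138 = - \frac{875}{11} + 431138 = \frac{4741643}{11}$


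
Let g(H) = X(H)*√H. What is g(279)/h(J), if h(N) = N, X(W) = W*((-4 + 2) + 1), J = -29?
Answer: 837*√31/29 ≈ 160.70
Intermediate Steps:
X(W) = -W (X(W) = W*(-2 + 1) = W*(-1) = -W)
g(H) = -H^(3/2) (g(H) = (-H)*√H = -H^(3/2))
g(279)/h(J) = -279^(3/2)/(-29) = -837*√31*(-1/29) = 837*√31/29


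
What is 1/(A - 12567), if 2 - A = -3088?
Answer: -1/9477 ≈ -0.00010552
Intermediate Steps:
A = 3090 (A = 2 - 1*(-3088) = 2 + 3088 = 3090)
1/(A - 12567) = 1/(3090 - 12567) = 1/(-9477) = -1/9477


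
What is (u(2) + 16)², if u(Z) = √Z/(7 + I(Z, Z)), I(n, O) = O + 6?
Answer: (240 + √2)²/225 ≈ 259.03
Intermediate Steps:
I(n, O) = 6 + O
u(Z) = √Z/(13 + Z) (u(Z) = √Z/(7 + (6 + Z)) = √Z/(13 + Z))
(u(2) + 16)² = (√2/(13 + 2) + 16)² = (√2/15 + 16)² = (16 + √2/15)²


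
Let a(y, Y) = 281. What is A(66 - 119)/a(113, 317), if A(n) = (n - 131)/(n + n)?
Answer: 92/14893 ≈ 0.0061774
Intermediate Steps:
A(n) = (-131 + n)/(2*n) (A(n) = (-131 + n)/((2*n)) = (-131 + n)*(1/(2*n)) = (-131 + n)/(2*n))
A(66 - 119)/a(113, 317) = ((-131 + (66 - 119))/(2*(66 - 119)))/281 = ((½)*(-131 - 53)/(-53))*(1/281) = ((½)*(-1/53)*(-184))*(1/281) = (92/53)*(1/281) = 92/14893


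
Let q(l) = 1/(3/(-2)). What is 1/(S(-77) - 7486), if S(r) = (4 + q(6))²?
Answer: -9/67274 ≈ -0.00013378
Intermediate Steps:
q(l) = -⅔ (q(l) = 1/(3*(-½)) = 1/(-3/2) = -⅔)
S(r) = 100/9 (S(r) = (4 - ⅔)² = (10/3)² = 100/9)
1/(S(-77) - 7486) = 1/(100/9 - 7486) = 1/(-67274/9) = -9/67274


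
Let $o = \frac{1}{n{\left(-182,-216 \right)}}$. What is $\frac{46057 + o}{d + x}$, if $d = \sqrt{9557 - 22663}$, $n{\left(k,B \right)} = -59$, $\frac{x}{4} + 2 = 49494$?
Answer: $\frac{268975360208}{1156144592835} - \frac{1358681 i \sqrt{13106}}{1156144592835} \approx 0.23265 - 0.00013454 i$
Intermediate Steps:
$x = 197968$ ($x = -8 + 4 \cdot 49494 = -8 + 197976 = 197968$)
$d = i \sqrt{13106}$ ($d = \sqrt{-13106} = i \sqrt{13106} \approx 114.48 i$)
$o = - \frac{1}{59}$ ($o = \frac{1}{-59} = - \frac{1}{59} \approx -0.016949$)
$\frac{46057 + o}{d + x} = \frac{46057 - \frac{1}{59}}{i \sqrt{13106} + 197968} = \frac{2717362}{59 \left(197968 + i \sqrt{13106}\right)}$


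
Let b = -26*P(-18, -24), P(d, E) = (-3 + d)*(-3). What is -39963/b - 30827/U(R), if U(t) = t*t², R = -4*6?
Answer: 4785263/179712 ≈ 26.627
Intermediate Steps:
R = -24
U(t) = t³
P(d, E) = 9 - 3*d
b = -1638 (b = -26*(9 - 3*(-18)) = -26*(9 + 54) = -26*63 = -1638)
-39963/b - 30827/U(R) = -39963/(-1638) - 30827/((-24)³) = -39963*(-1/1638) - 30827/(-13824) = 1903/78 - 30827*(-1/13824) = 1903/78 + 30827/13824 = 4785263/179712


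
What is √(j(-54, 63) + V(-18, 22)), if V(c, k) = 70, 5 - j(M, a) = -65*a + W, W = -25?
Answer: √4195 ≈ 64.769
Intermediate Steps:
j(M, a) = 30 + 65*a (j(M, a) = 5 - (-65*a - 25) = 5 - (-25 - 65*a) = 5 + (25 + 65*a) = 30 + 65*a)
√(j(-54, 63) + V(-18, 22)) = √((30 + 65*63) + 70) = √((30 + 4095) + 70) = √(4125 + 70) = √4195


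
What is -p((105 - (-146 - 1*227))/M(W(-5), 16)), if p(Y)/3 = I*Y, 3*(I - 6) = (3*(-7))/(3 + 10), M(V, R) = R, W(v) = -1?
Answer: -50907/104 ≈ -489.49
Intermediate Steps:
I = 71/13 (I = 6 + ((3*(-7))/(3 + 10))/3 = 6 + (-21/13)/3 = 6 + (-21*1/13)/3 = 6 + (⅓)*(-21/13) = 6 - 7/13 = 71/13 ≈ 5.4615)
p(Y) = 213*Y/13 (p(Y) = 3*(71*Y/13) = 213*Y/13)
-p((105 - (-146 - 1*227))/M(W(-5), 16)) = -213*(105 - (-146 - 1*227))/16/13 = -213*(105 - (-146 - 227))*(1/16)/13 = -213*(105 - 1*(-373))*(1/16)/13 = -213*(105 + 373)*(1/16)/13 = -213*478*(1/16)/13 = -213*239/(13*8) = -1*50907/104 = -50907/104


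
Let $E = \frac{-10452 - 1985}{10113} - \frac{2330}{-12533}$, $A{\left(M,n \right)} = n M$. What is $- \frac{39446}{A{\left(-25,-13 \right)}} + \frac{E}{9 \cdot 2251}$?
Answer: $- \frac{101287582606335781}{834519352326075} \approx -121.37$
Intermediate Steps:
$A{\left(M,n \right)} = M n$
$E = - \frac{132309631}{126746229}$ ($E = \left(-10452 - 1985\right) \frac{1}{10113} - - \frac{2330}{12533} = \left(-12437\right) \frac{1}{10113} + \frac{2330}{12533} = - \frac{12437}{10113} + \frac{2330}{12533} = - \frac{132309631}{126746229} \approx -1.0439$)
$- \frac{39446}{A{\left(-25,-13 \right)}} + \frac{E}{9 \cdot 2251} = - \frac{39446}{\left(-25\right) \left(-13\right)} - \frac{132309631}{126746229 \cdot 9 \cdot 2251} = - \frac{39446}{325} - \frac{132309631}{126746229 \cdot 20259} = \left(-39446\right) \frac{1}{325} - \frac{132309631}{2567751853311} = - \frac{39446}{325} - \frac{132309631}{2567751853311} = - \frac{101287582606335781}{834519352326075}$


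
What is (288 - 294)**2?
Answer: 36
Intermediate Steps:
(288 - 294)**2 = (-6)**2 = 36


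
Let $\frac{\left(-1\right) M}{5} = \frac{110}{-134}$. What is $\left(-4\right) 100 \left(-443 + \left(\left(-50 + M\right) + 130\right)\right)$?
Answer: $\frac{9618400}{67} \approx 1.4356 \cdot 10^{5}$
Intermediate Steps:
$M = \frac{275}{67}$ ($M = - 5 \frac{110}{-134} = - 5 \cdot 110 \left(- \frac{1}{134}\right) = \left(-5\right) \left(- \frac{55}{67}\right) = \frac{275}{67} \approx 4.1045$)
$\left(-4\right) 100 \left(-443 + \left(\left(-50 + M\right) + 130\right)\right) = \left(-4\right) 100 \left(-443 + \left(\left(-50 + \frac{275}{67}\right) + 130\right)\right) = - 400 \left(-443 + \left(- \frac{3075}{67} + 130\right)\right) = - 400 \left(-443 + \frac{5635}{67}\right) = \left(-400\right) \left(- \frac{24046}{67}\right) = \frac{9618400}{67}$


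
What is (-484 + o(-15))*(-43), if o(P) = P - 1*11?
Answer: 21930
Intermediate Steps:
o(P) = -11 + P (o(P) = P - 11 = -11 + P)
(-484 + o(-15))*(-43) = (-484 + (-11 - 15))*(-43) = (-484 - 26)*(-43) = -510*(-43) = 21930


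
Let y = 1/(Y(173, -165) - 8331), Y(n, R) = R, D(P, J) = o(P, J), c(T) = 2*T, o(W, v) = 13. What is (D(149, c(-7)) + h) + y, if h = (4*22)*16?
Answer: 12072815/8496 ≈ 1421.0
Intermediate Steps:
D(P, J) = 13
h = 1408 (h = 88*16 = 1408)
y = -1/8496 (y = 1/(-165 - 8331) = 1/(-8496) = -1/8496 ≈ -0.00011770)
(D(149, c(-7)) + h) + y = (13 + 1408) - 1/8496 = 1421 - 1/8496 = 12072815/8496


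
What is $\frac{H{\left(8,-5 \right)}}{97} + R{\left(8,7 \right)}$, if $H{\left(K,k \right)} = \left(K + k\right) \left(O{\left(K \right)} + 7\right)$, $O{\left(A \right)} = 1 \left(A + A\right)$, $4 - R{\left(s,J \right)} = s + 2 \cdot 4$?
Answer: $- \frac{1095}{97} \approx -11.289$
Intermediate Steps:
$R{\left(s,J \right)} = -4 - s$ ($R{\left(s,J \right)} = 4 - \left(s + 2 \cdot 4\right) = 4 - \left(s + 8\right) = 4 - \left(8 + s\right) = -4 - s$)
$O{\left(A \right)} = 2 A$ ($O{\left(A \right)} = 1 \cdot 2 A = 2 A$)
$H{\left(K,k \right)} = \left(7 + 2 K\right) \left(K + k\right)$ ($H{\left(K,k \right)} = \left(K + k\right) \left(2 K + 7\right) = \left(K + k\right) \left(7 + 2 K\right) = \left(7 + 2 K\right) \left(K + k\right)$)
$\frac{H{\left(8,-5 \right)}}{97} + R{\left(8,7 \right)} = \frac{2 \cdot 8^{2} + 7 \cdot 8 + 7 \left(-5\right) + 2 \cdot 8 \left(-5\right)}{97} - 12 = \left(2 \cdot 64 + 56 - 35 - 80\right) \frac{1}{97} - 12 = \left(128 + 56 - 35 - 80\right) \frac{1}{97} - 12 = 69 \cdot \frac{1}{97} - 12 = \frac{69}{97} - 12 = - \frac{1095}{97}$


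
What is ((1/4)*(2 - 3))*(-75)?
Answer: 75/4 ≈ 18.750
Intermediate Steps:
((1/4)*(2 - 3))*(-75) = ((1*(1/4))*(-1))*(-75) = ((1/4)*(-1))*(-75) = -1/4*(-75) = 75/4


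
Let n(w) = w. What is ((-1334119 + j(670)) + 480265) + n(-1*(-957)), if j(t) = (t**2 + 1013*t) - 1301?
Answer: 273412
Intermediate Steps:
j(t) = -1301 + t**2 + 1013*t
((-1334119 + j(670)) + 480265) + n(-1*(-957)) = ((-1334119 + (-1301 + 670**2 + 1013*670)) + 480265) - 1*(-957) = ((-1334119 + (-1301 + 448900 + 678710)) + 480265) + 957 = ((-1334119 + 1126309) + 480265) + 957 = (-207810 + 480265) + 957 = 272455 + 957 = 273412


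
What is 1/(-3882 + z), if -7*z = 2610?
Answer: -7/29784 ≈ -0.00023503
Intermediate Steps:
z = -2610/7 (z = -⅐*2610 = -2610/7 ≈ -372.86)
1/(-3882 + z) = 1/(-3882 - 2610/7) = 1/(-29784/7) = -7/29784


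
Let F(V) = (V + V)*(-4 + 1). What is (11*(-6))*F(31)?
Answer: 12276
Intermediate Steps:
F(V) = -6*V (F(V) = (2*V)*(-3) = -6*V)
(11*(-6))*F(31) = (11*(-6))*(-6*31) = -66*(-186) = 12276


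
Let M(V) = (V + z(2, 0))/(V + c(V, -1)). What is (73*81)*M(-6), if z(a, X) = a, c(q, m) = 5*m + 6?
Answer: 23652/5 ≈ 4730.4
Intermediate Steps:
c(q, m) = 6 + 5*m
M(V) = (2 + V)/(1 + V) (M(V) = (V + 2)/(V + (6 + 5*(-1))) = (2 + V)/(V + (6 - 5)) = (2 + V)/(V + 1) = (2 + V)/(1 + V))
(73*81)*M(-6) = (73*81)*((2 - 6)/(1 - 6)) = 5913*(-4/(-5)) = 5913*(-1/5*(-4)) = 5913*(4/5) = 23652/5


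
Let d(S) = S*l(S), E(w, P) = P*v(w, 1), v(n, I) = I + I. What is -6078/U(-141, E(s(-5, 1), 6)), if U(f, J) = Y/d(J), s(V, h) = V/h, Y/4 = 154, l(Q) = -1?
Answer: 9117/77 ≈ 118.40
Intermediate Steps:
Y = 616 (Y = 4*154 = 616)
v(n, I) = 2*I
E(w, P) = 2*P (E(w, P) = P*(2*1) = P*2 = 2*P)
d(S) = -S (d(S) = S*(-1) = -S)
U(f, J) = -616/J (U(f, J) = 616/((-J)) = 616*(-1/J) = -616/J)
-6078/U(-141, E(s(-5, 1), 6)) = -6078/((-616/(2*6))) = -6078/((-616/12)) = -6078/((-616*1/12)) = -6078/(-154/3) = -6078*(-3/154) = 9117/77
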